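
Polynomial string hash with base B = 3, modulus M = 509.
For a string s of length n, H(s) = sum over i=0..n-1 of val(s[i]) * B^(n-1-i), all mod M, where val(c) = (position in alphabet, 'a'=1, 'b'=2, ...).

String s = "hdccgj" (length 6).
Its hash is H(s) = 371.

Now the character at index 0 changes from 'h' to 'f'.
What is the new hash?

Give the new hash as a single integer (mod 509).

val('h') = 8, val('f') = 6
Position k = 0, exponent = n-1-k = 5
B^5 mod M = 3^5 mod 509 = 243
Delta = (6 - 8) * 243 mod 509 = 23
New hash = (371 + 23) mod 509 = 394

Answer: 394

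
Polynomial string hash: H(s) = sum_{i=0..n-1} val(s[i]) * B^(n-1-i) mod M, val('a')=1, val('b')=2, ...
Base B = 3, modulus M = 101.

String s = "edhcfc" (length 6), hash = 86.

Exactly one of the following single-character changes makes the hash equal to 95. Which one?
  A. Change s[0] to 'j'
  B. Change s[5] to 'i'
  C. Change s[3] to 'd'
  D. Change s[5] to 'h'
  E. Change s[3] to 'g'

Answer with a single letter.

Answer: C

Derivation:
Option A: s[0]='e'->'j', delta=(10-5)*3^5 mod 101 = 3, hash=86+3 mod 101 = 89
Option B: s[5]='c'->'i', delta=(9-3)*3^0 mod 101 = 6, hash=86+6 mod 101 = 92
Option C: s[3]='c'->'d', delta=(4-3)*3^2 mod 101 = 9, hash=86+9 mod 101 = 95 <-- target
Option D: s[5]='c'->'h', delta=(8-3)*3^0 mod 101 = 5, hash=86+5 mod 101 = 91
Option E: s[3]='c'->'g', delta=(7-3)*3^2 mod 101 = 36, hash=86+36 mod 101 = 21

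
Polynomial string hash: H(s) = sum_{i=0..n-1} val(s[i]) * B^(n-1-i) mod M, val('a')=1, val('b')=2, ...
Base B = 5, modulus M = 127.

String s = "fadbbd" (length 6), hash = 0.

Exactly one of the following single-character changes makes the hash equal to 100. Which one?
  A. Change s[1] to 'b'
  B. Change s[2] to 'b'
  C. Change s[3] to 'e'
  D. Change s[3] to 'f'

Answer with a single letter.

Option A: s[1]='a'->'b', delta=(2-1)*5^4 mod 127 = 117, hash=0+117 mod 127 = 117
Option B: s[2]='d'->'b', delta=(2-4)*5^3 mod 127 = 4, hash=0+4 mod 127 = 4
Option C: s[3]='b'->'e', delta=(5-2)*5^2 mod 127 = 75, hash=0+75 mod 127 = 75
Option D: s[3]='b'->'f', delta=(6-2)*5^2 mod 127 = 100, hash=0+100 mod 127 = 100 <-- target

Answer: D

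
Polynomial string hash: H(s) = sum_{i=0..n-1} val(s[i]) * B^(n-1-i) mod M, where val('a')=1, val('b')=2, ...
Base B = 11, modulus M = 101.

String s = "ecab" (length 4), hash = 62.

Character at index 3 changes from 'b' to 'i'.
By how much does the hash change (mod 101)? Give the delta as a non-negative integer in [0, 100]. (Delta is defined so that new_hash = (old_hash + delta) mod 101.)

Delta formula: (val(new) - val(old)) * B^(n-1-k) mod M
  val('i') - val('b') = 9 - 2 = 7
  B^(n-1-k) = 11^0 mod 101 = 1
  Delta = 7 * 1 mod 101 = 7

Answer: 7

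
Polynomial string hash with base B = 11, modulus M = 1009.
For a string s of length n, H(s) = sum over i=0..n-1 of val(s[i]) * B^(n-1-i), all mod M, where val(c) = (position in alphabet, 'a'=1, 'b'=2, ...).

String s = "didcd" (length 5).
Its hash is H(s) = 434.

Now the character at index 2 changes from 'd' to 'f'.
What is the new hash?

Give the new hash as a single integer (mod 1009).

val('d') = 4, val('f') = 6
Position k = 2, exponent = n-1-k = 2
B^2 mod M = 11^2 mod 1009 = 121
Delta = (6 - 4) * 121 mod 1009 = 242
New hash = (434 + 242) mod 1009 = 676

Answer: 676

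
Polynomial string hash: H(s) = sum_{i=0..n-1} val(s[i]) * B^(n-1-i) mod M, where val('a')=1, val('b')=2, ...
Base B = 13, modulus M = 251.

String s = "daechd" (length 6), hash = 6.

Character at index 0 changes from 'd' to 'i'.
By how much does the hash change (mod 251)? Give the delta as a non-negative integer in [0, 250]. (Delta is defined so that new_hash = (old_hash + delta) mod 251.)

Delta formula: (val(new) - val(old)) * B^(n-1-k) mod M
  val('i') - val('d') = 9 - 4 = 5
  B^(n-1-k) = 13^5 mod 251 = 64
  Delta = 5 * 64 mod 251 = 69

Answer: 69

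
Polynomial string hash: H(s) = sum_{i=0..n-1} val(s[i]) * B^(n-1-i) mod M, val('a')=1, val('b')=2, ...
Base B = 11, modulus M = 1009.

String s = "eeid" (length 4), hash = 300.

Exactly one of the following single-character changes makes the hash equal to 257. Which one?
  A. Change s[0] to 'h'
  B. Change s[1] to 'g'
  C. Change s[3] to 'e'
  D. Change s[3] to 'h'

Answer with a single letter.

Answer: A

Derivation:
Option A: s[0]='e'->'h', delta=(8-5)*11^3 mod 1009 = 966, hash=300+966 mod 1009 = 257 <-- target
Option B: s[1]='e'->'g', delta=(7-5)*11^2 mod 1009 = 242, hash=300+242 mod 1009 = 542
Option C: s[3]='d'->'e', delta=(5-4)*11^0 mod 1009 = 1, hash=300+1 mod 1009 = 301
Option D: s[3]='d'->'h', delta=(8-4)*11^0 mod 1009 = 4, hash=300+4 mod 1009 = 304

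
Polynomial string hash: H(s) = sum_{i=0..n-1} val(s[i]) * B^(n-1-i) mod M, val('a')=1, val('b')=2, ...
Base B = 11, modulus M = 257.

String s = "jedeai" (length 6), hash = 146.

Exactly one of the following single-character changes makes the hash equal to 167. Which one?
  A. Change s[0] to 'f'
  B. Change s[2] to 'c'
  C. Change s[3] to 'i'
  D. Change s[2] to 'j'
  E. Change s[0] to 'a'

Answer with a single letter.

Option A: s[0]='j'->'f', delta=(6-10)*11^5 mod 257 = 95, hash=146+95 mod 257 = 241
Option B: s[2]='d'->'c', delta=(3-4)*11^3 mod 257 = 211, hash=146+211 mod 257 = 100
Option C: s[3]='e'->'i', delta=(9-5)*11^2 mod 257 = 227, hash=146+227 mod 257 = 116
Option D: s[2]='d'->'j', delta=(10-4)*11^3 mod 257 = 19, hash=146+19 mod 257 = 165
Option E: s[0]='j'->'a', delta=(1-10)*11^5 mod 257 = 21, hash=146+21 mod 257 = 167 <-- target

Answer: E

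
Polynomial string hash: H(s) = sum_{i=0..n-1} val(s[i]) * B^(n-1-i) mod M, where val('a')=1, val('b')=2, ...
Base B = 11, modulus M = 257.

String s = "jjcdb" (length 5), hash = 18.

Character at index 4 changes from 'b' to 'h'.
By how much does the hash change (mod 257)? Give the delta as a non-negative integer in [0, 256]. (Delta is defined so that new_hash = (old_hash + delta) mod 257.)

Answer: 6

Derivation:
Delta formula: (val(new) - val(old)) * B^(n-1-k) mod M
  val('h') - val('b') = 8 - 2 = 6
  B^(n-1-k) = 11^0 mod 257 = 1
  Delta = 6 * 1 mod 257 = 6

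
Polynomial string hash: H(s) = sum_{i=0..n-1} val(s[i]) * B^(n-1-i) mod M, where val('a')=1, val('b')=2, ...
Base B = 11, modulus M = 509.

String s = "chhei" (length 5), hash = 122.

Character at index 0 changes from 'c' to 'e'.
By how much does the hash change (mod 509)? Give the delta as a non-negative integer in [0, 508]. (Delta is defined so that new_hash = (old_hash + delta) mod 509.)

Answer: 269

Derivation:
Delta formula: (val(new) - val(old)) * B^(n-1-k) mod M
  val('e') - val('c') = 5 - 3 = 2
  B^(n-1-k) = 11^4 mod 509 = 389
  Delta = 2 * 389 mod 509 = 269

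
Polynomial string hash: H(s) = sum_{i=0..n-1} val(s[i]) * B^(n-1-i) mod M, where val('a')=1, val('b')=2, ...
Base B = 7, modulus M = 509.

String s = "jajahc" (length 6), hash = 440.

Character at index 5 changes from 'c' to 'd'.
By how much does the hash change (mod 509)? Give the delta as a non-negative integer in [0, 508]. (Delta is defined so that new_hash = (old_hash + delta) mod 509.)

Answer: 1

Derivation:
Delta formula: (val(new) - val(old)) * B^(n-1-k) mod M
  val('d') - val('c') = 4 - 3 = 1
  B^(n-1-k) = 7^0 mod 509 = 1
  Delta = 1 * 1 mod 509 = 1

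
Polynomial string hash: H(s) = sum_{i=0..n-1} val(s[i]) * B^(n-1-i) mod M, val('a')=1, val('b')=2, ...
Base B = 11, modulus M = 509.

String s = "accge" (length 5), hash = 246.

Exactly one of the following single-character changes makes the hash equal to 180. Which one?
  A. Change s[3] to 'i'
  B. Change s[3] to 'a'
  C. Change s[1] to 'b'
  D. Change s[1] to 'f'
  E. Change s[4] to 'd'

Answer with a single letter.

Option A: s[3]='g'->'i', delta=(9-7)*11^1 mod 509 = 22, hash=246+22 mod 509 = 268
Option B: s[3]='g'->'a', delta=(1-7)*11^1 mod 509 = 443, hash=246+443 mod 509 = 180 <-- target
Option C: s[1]='c'->'b', delta=(2-3)*11^3 mod 509 = 196, hash=246+196 mod 509 = 442
Option D: s[1]='c'->'f', delta=(6-3)*11^3 mod 509 = 430, hash=246+430 mod 509 = 167
Option E: s[4]='e'->'d', delta=(4-5)*11^0 mod 509 = 508, hash=246+508 mod 509 = 245

Answer: B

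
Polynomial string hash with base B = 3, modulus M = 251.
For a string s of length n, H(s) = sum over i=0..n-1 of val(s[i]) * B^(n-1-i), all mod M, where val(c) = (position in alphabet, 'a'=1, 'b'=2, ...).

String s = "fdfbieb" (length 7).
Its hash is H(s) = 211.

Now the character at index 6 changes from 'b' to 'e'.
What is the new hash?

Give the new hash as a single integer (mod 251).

val('b') = 2, val('e') = 5
Position k = 6, exponent = n-1-k = 0
B^0 mod M = 3^0 mod 251 = 1
Delta = (5 - 2) * 1 mod 251 = 3
New hash = (211 + 3) mod 251 = 214

Answer: 214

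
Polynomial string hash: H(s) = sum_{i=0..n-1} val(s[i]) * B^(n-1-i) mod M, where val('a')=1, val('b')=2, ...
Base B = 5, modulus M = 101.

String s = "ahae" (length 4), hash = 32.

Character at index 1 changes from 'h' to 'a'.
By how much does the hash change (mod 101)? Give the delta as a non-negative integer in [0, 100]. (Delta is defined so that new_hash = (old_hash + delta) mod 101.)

Delta formula: (val(new) - val(old)) * B^(n-1-k) mod M
  val('a') - val('h') = 1 - 8 = -7
  B^(n-1-k) = 5^2 mod 101 = 25
  Delta = -7 * 25 mod 101 = 27

Answer: 27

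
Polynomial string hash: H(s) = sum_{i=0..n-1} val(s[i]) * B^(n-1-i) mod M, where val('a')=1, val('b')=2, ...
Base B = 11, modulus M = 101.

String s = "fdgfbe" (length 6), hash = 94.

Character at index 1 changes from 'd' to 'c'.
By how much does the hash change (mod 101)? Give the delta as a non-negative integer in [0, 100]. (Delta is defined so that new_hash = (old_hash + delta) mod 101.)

Delta formula: (val(new) - val(old)) * B^(n-1-k) mod M
  val('c') - val('d') = 3 - 4 = -1
  B^(n-1-k) = 11^4 mod 101 = 97
  Delta = -1 * 97 mod 101 = 4

Answer: 4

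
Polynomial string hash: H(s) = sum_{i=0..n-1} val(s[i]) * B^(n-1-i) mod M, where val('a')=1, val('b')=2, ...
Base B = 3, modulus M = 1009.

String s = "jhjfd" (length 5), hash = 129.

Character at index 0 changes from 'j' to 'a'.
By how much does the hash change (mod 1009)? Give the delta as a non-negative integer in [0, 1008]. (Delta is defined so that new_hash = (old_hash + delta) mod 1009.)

Answer: 280

Derivation:
Delta formula: (val(new) - val(old)) * B^(n-1-k) mod M
  val('a') - val('j') = 1 - 10 = -9
  B^(n-1-k) = 3^4 mod 1009 = 81
  Delta = -9 * 81 mod 1009 = 280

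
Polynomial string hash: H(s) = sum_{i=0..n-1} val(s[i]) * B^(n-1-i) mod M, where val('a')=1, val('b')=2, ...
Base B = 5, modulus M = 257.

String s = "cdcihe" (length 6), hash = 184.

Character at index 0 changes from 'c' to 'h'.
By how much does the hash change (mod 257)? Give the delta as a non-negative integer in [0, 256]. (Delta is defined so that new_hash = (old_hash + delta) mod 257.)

Delta formula: (val(new) - val(old)) * B^(n-1-k) mod M
  val('h') - val('c') = 8 - 3 = 5
  B^(n-1-k) = 5^5 mod 257 = 41
  Delta = 5 * 41 mod 257 = 205

Answer: 205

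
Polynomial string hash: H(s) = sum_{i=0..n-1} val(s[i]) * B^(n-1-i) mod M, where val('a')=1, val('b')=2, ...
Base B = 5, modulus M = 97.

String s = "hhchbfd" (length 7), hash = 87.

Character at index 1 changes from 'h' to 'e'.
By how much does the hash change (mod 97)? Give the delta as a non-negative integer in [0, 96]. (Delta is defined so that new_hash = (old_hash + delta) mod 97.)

Delta formula: (val(new) - val(old)) * B^(n-1-k) mod M
  val('e') - val('h') = 5 - 8 = -3
  B^(n-1-k) = 5^5 mod 97 = 21
  Delta = -3 * 21 mod 97 = 34

Answer: 34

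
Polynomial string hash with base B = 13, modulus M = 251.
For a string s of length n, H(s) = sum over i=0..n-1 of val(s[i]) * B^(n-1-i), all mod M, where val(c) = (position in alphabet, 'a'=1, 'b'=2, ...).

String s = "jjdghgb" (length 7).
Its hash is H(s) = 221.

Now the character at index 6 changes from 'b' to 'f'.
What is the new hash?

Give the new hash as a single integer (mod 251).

val('b') = 2, val('f') = 6
Position k = 6, exponent = n-1-k = 0
B^0 mod M = 13^0 mod 251 = 1
Delta = (6 - 2) * 1 mod 251 = 4
New hash = (221 + 4) mod 251 = 225

Answer: 225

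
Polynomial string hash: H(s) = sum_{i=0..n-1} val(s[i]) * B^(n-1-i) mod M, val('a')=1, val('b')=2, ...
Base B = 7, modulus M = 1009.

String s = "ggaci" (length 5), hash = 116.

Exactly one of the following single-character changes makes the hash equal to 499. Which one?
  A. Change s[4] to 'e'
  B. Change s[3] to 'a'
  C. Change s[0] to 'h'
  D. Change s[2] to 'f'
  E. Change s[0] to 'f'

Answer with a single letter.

Answer: C

Derivation:
Option A: s[4]='i'->'e', delta=(5-9)*7^0 mod 1009 = 1005, hash=116+1005 mod 1009 = 112
Option B: s[3]='c'->'a', delta=(1-3)*7^1 mod 1009 = 995, hash=116+995 mod 1009 = 102
Option C: s[0]='g'->'h', delta=(8-7)*7^4 mod 1009 = 383, hash=116+383 mod 1009 = 499 <-- target
Option D: s[2]='a'->'f', delta=(6-1)*7^2 mod 1009 = 245, hash=116+245 mod 1009 = 361
Option E: s[0]='g'->'f', delta=(6-7)*7^4 mod 1009 = 626, hash=116+626 mod 1009 = 742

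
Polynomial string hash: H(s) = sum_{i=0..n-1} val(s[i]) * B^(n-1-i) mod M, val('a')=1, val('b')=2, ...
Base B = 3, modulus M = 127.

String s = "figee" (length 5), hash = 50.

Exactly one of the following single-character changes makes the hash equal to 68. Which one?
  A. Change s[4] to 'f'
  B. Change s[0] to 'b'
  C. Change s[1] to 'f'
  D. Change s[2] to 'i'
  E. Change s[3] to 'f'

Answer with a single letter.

Answer: D

Derivation:
Option A: s[4]='e'->'f', delta=(6-5)*3^0 mod 127 = 1, hash=50+1 mod 127 = 51
Option B: s[0]='f'->'b', delta=(2-6)*3^4 mod 127 = 57, hash=50+57 mod 127 = 107
Option C: s[1]='i'->'f', delta=(6-9)*3^3 mod 127 = 46, hash=50+46 mod 127 = 96
Option D: s[2]='g'->'i', delta=(9-7)*3^2 mod 127 = 18, hash=50+18 mod 127 = 68 <-- target
Option E: s[3]='e'->'f', delta=(6-5)*3^1 mod 127 = 3, hash=50+3 mod 127 = 53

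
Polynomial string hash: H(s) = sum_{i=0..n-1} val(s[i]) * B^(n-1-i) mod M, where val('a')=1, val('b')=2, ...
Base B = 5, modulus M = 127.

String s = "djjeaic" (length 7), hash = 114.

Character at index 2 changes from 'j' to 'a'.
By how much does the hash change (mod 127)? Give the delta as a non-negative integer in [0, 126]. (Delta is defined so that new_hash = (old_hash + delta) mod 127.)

Answer: 90

Derivation:
Delta formula: (val(new) - val(old)) * B^(n-1-k) mod M
  val('a') - val('j') = 1 - 10 = -9
  B^(n-1-k) = 5^4 mod 127 = 117
  Delta = -9 * 117 mod 127 = 90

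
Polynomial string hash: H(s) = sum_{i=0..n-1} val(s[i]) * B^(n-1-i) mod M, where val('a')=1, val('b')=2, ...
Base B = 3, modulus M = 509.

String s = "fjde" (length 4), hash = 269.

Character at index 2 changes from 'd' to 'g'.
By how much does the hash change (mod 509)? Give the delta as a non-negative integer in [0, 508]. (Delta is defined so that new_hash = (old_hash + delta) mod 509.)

Answer: 9

Derivation:
Delta formula: (val(new) - val(old)) * B^(n-1-k) mod M
  val('g') - val('d') = 7 - 4 = 3
  B^(n-1-k) = 3^1 mod 509 = 3
  Delta = 3 * 3 mod 509 = 9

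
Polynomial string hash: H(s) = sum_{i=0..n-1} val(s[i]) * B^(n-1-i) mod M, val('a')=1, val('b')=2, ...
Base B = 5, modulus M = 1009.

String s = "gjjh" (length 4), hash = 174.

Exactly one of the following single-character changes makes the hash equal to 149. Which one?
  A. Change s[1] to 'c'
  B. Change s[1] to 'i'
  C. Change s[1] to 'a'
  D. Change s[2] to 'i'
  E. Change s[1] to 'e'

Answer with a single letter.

Answer: B

Derivation:
Option A: s[1]='j'->'c', delta=(3-10)*5^2 mod 1009 = 834, hash=174+834 mod 1009 = 1008
Option B: s[1]='j'->'i', delta=(9-10)*5^2 mod 1009 = 984, hash=174+984 mod 1009 = 149 <-- target
Option C: s[1]='j'->'a', delta=(1-10)*5^2 mod 1009 = 784, hash=174+784 mod 1009 = 958
Option D: s[2]='j'->'i', delta=(9-10)*5^1 mod 1009 = 1004, hash=174+1004 mod 1009 = 169
Option E: s[1]='j'->'e', delta=(5-10)*5^2 mod 1009 = 884, hash=174+884 mod 1009 = 49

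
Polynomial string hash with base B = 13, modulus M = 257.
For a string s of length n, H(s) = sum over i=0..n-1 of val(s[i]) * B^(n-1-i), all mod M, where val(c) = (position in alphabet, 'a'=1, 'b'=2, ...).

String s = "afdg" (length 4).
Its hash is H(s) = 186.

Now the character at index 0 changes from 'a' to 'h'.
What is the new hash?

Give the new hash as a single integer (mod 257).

val('a') = 1, val('h') = 8
Position k = 0, exponent = n-1-k = 3
B^3 mod M = 13^3 mod 257 = 141
Delta = (8 - 1) * 141 mod 257 = 216
New hash = (186 + 216) mod 257 = 145

Answer: 145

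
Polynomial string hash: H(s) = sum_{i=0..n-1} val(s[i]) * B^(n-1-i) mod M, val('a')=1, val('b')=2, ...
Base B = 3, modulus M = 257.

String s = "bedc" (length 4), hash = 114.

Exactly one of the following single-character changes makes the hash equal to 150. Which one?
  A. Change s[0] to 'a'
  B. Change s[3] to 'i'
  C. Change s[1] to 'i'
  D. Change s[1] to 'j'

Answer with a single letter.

Option A: s[0]='b'->'a', delta=(1-2)*3^3 mod 257 = 230, hash=114+230 mod 257 = 87
Option B: s[3]='c'->'i', delta=(9-3)*3^0 mod 257 = 6, hash=114+6 mod 257 = 120
Option C: s[1]='e'->'i', delta=(9-5)*3^2 mod 257 = 36, hash=114+36 mod 257 = 150 <-- target
Option D: s[1]='e'->'j', delta=(10-5)*3^2 mod 257 = 45, hash=114+45 mod 257 = 159

Answer: C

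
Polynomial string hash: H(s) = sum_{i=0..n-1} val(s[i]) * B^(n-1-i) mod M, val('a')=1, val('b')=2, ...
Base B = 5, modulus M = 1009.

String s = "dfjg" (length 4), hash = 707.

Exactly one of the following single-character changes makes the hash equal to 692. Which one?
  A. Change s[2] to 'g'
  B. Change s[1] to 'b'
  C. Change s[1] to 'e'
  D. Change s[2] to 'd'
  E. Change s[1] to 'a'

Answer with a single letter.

Answer: A

Derivation:
Option A: s[2]='j'->'g', delta=(7-10)*5^1 mod 1009 = 994, hash=707+994 mod 1009 = 692 <-- target
Option B: s[1]='f'->'b', delta=(2-6)*5^2 mod 1009 = 909, hash=707+909 mod 1009 = 607
Option C: s[1]='f'->'e', delta=(5-6)*5^2 mod 1009 = 984, hash=707+984 mod 1009 = 682
Option D: s[2]='j'->'d', delta=(4-10)*5^1 mod 1009 = 979, hash=707+979 mod 1009 = 677
Option E: s[1]='f'->'a', delta=(1-6)*5^2 mod 1009 = 884, hash=707+884 mod 1009 = 582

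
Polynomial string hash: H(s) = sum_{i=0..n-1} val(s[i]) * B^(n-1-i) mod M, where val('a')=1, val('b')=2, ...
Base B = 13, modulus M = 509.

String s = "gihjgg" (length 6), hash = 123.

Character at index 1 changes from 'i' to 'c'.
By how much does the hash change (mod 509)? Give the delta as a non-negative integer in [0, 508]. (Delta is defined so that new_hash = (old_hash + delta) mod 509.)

Delta formula: (val(new) - val(old)) * B^(n-1-k) mod M
  val('c') - val('i') = 3 - 9 = -6
  B^(n-1-k) = 13^4 mod 509 = 57
  Delta = -6 * 57 mod 509 = 167

Answer: 167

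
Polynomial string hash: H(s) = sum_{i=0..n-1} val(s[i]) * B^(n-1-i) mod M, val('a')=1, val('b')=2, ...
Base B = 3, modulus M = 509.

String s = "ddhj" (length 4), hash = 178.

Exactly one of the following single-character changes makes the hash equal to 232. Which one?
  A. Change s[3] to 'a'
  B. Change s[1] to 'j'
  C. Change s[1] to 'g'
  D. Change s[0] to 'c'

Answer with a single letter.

Option A: s[3]='j'->'a', delta=(1-10)*3^0 mod 509 = 500, hash=178+500 mod 509 = 169
Option B: s[1]='d'->'j', delta=(10-4)*3^2 mod 509 = 54, hash=178+54 mod 509 = 232 <-- target
Option C: s[1]='d'->'g', delta=(7-4)*3^2 mod 509 = 27, hash=178+27 mod 509 = 205
Option D: s[0]='d'->'c', delta=(3-4)*3^3 mod 509 = 482, hash=178+482 mod 509 = 151

Answer: B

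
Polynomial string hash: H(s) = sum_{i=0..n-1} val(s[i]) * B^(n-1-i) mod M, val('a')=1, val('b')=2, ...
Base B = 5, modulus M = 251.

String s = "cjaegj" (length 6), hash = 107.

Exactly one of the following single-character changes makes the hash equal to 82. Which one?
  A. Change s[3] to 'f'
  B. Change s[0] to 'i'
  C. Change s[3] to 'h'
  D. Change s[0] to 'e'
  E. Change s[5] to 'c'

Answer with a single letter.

Option A: s[3]='e'->'f', delta=(6-5)*5^2 mod 251 = 25, hash=107+25 mod 251 = 132
Option B: s[0]='c'->'i', delta=(9-3)*5^5 mod 251 = 176, hash=107+176 mod 251 = 32
Option C: s[3]='e'->'h', delta=(8-5)*5^2 mod 251 = 75, hash=107+75 mod 251 = 182
Option D: s[0]='c'->'e', delta=(5-3)*5^5 mod 251 = 226, hash=107+226 mod 251 = 82 <-- target
Option E: s[5]='j'->'c', delta=(3-10)*5^0 mod 251 = 244, hash=107+244 mod 251 = 100

Answer: D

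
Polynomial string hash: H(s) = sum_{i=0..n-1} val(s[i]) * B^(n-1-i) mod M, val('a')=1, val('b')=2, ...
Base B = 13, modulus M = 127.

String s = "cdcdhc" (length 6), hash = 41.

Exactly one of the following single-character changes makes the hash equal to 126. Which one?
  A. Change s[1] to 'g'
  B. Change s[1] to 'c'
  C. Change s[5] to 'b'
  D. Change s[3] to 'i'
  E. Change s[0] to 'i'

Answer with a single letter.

Answer: A

Derivation:
Option A: s[1]='d'->'g', delta=(7-4)*13^4 mod 127 = 85, hash=41+85 mod 127 = 126 <-- target
Option B: s[1]='d'->'c', delta=(3-4)*13^4 mod 127 = 14, hash=41+14 mod 127 = 55
Option C: s[5]='c'->'b', delta=(2-3)*13^0 mod 127 = 126, hash=41+126 mod 127 = 40
Option D: s[3]='d'->'i', delta=(9-4)*13^2 mod 127 = 83, hash=41+83 mod 127 = 124
Option E: s[0]='c'->'i', delta=(9-3)*13^5 mod 127 = 51, hash=41+51 mod 127 = 92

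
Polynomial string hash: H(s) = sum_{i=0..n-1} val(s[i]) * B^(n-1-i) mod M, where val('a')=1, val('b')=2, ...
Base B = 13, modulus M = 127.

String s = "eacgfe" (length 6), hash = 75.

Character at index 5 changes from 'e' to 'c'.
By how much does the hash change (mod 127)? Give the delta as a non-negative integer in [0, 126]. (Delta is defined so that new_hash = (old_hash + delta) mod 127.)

Delta formula: (val(new) - val(old)) * B^(n-1-k) mod M
  val('c') - val('e') = 3 - 5 = -2
  B^(n-1-k) = 13^0 mod 127 = 1
  Delta = -2 * 1 mod 127 = 125

Answer: 125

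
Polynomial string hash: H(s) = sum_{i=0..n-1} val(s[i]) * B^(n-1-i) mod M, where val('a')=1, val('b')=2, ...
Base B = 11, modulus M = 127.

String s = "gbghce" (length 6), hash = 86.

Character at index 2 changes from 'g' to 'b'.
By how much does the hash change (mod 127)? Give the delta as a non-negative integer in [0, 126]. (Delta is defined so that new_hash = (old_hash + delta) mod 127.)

Delta formula: (val(new) - val(old)) * B^(n-1-k) mod M
  val('b') - val('g') = 2 - 7 = -5
  B^(n-1-k) = 11^3 mod 127 = 61
  Delta = -5 * 61 mod 127 = 76

Answer: 76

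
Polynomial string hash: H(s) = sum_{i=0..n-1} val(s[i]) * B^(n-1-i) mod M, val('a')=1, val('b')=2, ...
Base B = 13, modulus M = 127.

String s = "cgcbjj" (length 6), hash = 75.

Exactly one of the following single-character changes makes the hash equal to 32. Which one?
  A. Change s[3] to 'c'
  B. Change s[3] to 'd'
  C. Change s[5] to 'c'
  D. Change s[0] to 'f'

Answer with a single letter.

Answer: B

Derivation:
Option A: s[3]='b'->'c', delta=(3-2)*13^2 mod 127 = 42, hash=75+42 mod 127 = 117
Option B: s[3]='b'->'d', delta=(4-2)*13^2 mod 127 = 84, hash=75+84 mod 127 = 32 <-- target
Option C: s[5]='j'->'c', delta=(3-10)*13^0 mod 127 = 120, hash=75+120 mod 127 = 68
Option D: s[0]='c'->'f', delta=(6-3)*13^5 mod 127 = 89, hash=75+89 mod 127 = 37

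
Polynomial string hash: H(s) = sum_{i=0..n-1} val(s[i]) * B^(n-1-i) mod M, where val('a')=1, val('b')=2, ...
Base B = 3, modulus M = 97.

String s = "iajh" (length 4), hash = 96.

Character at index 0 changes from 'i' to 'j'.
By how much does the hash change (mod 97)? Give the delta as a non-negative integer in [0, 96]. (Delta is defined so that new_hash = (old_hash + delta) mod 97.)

Delta formula: (val(new) - val(old)) * B^(n-1-k) mod M
  val('j') - val('i') = 10 - 9 = 1
  B^(n-1-k) = 3^3 mod 97 = 27
  Delta = 1 * 27 mod 97 = 27

Answer: 27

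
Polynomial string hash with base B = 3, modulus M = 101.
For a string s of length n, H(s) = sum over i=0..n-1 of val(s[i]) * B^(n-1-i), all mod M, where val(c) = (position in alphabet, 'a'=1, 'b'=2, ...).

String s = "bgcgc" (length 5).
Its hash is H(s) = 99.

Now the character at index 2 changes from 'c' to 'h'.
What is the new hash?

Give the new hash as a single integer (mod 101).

Answer: 43

Derivation:
val('c') = 3, val('h') = 8
Position k = 2, exponent = n-1-k = 2
B^2 mod M = 3^2 mod 101 = 9
Delta = (8 - 3) * 9 mod 101 = 45
New hash = (99 + 45) mod 101 = 43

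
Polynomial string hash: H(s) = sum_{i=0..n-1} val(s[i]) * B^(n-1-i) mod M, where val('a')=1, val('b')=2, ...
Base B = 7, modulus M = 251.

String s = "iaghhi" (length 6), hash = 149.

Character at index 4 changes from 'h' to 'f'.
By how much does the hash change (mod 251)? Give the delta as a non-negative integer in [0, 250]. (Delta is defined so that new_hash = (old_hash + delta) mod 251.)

Delta formula: (val(new) - val(old)) * B^(n-1-k) mod M
  val('f') - val('h') = 6 - 8 = -2
  B^(n-1-k) = 7^1 mod 251 = 7
  Delta = -2 * 7 mod 251 = 237

Answer: 237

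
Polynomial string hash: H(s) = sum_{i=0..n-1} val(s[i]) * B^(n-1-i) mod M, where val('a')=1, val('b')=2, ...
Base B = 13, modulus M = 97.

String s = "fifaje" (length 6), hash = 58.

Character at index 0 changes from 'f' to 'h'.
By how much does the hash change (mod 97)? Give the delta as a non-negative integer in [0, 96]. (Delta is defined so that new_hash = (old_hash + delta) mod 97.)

Answer: 51

Derivation:
Delta formula: (val(new) - val(old)) * B^(n-1-k) mod M
  val('h') - val('f') = 8 - 6 = 2
  B^(n-1-k) = 13^5 mod 97 = 74
  Delta = 2 * 74 mod 97 = 51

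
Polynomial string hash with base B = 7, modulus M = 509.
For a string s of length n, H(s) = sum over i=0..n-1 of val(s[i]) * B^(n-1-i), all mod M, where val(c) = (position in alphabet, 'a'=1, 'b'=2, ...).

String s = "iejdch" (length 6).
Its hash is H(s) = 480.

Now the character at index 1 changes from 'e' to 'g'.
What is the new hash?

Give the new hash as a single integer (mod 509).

val('e') = 5, val('g') = 7
Position k = 1, exponent = n-1-k = 4
B^4 mod M = 7^4 mod 509 = 365
Delta = (7 - 5) * 365 mod 509 = 221
New hash = (480 + 221) mod 509 = 192

Answer: 192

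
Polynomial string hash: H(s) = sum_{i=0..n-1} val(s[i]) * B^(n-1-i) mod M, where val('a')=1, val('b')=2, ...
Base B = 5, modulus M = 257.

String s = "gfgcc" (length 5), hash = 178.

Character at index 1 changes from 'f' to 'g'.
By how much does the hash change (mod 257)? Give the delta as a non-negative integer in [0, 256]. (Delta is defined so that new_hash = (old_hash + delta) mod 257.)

Delta formula: (val(new) - val(old)) * B^(n-1-k) mod M
  val('g') - val('f') = 7 - 6 = 1
  B^(n-1-k) = 5^3 mod 257 = 125
  Delta = 1 * 125 mod 257 = 125

Answer: 125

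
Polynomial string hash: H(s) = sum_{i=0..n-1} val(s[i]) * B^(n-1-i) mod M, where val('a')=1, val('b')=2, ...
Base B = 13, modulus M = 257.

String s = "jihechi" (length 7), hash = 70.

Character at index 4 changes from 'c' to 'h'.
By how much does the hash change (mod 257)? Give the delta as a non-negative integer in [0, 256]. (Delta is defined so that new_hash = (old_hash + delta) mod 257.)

Answer: 74

Derivation:
Delta formula: (val(new) - val(old)) * B^(n-1-k) mod M
  val('h') - val('c') = 8 - 3 = 5
  B^(n-1-k) = 13^2 mod 257 = 169
  Delta = 5 * 169 mod 257 = 74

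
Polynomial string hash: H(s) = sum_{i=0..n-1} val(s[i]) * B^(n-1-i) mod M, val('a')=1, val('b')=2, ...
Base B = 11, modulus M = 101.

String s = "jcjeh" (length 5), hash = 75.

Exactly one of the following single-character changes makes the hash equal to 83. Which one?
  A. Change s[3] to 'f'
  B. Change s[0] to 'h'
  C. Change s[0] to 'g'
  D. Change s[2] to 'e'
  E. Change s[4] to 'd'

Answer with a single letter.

Option A: s[3]='e'->'f', delta=(6-5)*11^1 mod 101 = 11, hash=75+11 mod 101 = 86
Option B: s[0]='j'->'h', delta=(8-10)*11^4 mod 101 = 8, hash=75+8 mod 101 = 83 <-- target
Option C: s[0]='j'->'g', delta=(7-10)*11^4 mod 101 = 12, hash=75+12 mod 101 = 87
Option D: s[2]='j'->'e', delta=(5-10)*11^2 mod 101 = 1, hash=75+1 mod 101 = 76
Option E: s[4]='h'->'d', delta=(4-8)*11^0 mod 101 = 97, hash=75+97 mod 101 = 71

Answer: B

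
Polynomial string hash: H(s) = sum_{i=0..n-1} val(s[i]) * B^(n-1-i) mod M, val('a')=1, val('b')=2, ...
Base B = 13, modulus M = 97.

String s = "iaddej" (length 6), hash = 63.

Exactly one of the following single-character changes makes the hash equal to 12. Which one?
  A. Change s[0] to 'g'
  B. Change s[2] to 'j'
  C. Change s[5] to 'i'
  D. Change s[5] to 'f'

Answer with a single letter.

Option A: s[0]='i'->'g', delta=(7-9)*13^5 mod 97 = 46, hash=63+46 mod 97 = 12 <-- target
Option B: s[2]='d'->'j', delta=(10-4)*13^3 mod 97 = 87, hash=63+87 mod 97 = 53
Option C: s[5]='j'->'i', delta=(9-10)*13^0 mod 97 = 96, hash=63+96 mod 97 = 62
Option D: s[5]='j'->'f', delta=(6-10)*13^0 mod 97 = 93, hash=63+93 mod 97 = 59

Answer: A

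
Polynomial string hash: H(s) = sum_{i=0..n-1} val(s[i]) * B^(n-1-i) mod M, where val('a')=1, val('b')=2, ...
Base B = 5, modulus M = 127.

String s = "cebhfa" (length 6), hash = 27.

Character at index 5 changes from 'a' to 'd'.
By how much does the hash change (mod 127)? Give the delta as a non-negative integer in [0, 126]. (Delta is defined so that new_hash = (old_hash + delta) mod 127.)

Delta formula: (val(new) - val(old)) * B^(n-1-k) mod M
  val('d') - val('a') = 4 - 1 = 3
  B^(n-1-k) = 5^0 mod 127 = 1
  Delta = 3 * 1 mod 127 = 3

Answer: 3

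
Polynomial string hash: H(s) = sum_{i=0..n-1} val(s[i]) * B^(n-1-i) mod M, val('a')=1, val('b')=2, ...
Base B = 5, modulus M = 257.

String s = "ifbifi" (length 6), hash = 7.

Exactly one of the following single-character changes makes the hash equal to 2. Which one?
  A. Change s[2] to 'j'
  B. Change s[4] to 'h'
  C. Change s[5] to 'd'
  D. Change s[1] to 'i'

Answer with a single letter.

Option A: s[2]='b'->'j', delta=(10-2)*5^3 mod 257 = 229, hash=7+229 mod 257 = 236
Option B: s[4]='f'->'h', delta=(8-6)*5^1 mod 257 = 10, hash=7+10 mod 257 = 17
Option C: s[5]='i'->'d', delta=(4-9)*5^0 mod 257 = 252, hash=7+252 mod 257 = 2 <-- target
Option D: s[1]='f'->'i', delta=(9-6)*5^4 mod 257 = 76, hash=7+76 mod 257 = 83

Answer: C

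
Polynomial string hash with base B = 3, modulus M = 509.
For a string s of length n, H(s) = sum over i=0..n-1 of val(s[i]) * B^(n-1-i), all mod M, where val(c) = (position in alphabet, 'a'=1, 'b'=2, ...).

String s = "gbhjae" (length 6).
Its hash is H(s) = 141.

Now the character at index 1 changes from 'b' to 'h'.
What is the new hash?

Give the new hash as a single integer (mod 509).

Answer: 118

Derivation:
val('b') = 2, val('h') = 8
Position k = 1, exponent = n-1-k = 4
B^4 mod M = 3^4 mod 509 = 81
Delta = (8 - 2) * 81 mod 509 = 486
New hash = (141 + 486) mod 509 = 118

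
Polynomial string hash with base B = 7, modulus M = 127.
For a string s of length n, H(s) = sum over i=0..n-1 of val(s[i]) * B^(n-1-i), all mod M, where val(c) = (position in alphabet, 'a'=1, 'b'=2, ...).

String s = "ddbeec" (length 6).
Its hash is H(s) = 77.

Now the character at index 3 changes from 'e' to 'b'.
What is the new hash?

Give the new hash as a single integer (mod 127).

val('e') = 5, val('b') = 2
Position k = 3, exponent = n-1-k = 2
B^2 mod M = 7^2 mod 127 = 49
Delta = (2 - 5) * 49 mod 127 = 107
New hash = (77 + 107) mod 127 = 57

Answer: 57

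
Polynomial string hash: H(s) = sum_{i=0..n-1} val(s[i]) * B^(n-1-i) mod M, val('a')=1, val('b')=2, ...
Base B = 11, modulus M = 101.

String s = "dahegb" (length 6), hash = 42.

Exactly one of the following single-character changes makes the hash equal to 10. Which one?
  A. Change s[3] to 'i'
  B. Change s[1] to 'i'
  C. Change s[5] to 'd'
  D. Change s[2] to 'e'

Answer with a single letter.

Option A: s[3]='e'->'i', delta=(9-5)*11^2 mod 101 = 80, hash=42+80 mod 101 = 21
Option B: s[1]='a'->'i', delta=(9-1)*11^4 mod 101 = 69, hash=42+69 mod 101 = 10 <-- target
Option C: s[5]='b'->'d', delta=(4-2)*11^0 mod 101 = 2, hash=42+2 mod 101 = 44
Option D: s[2]='h'->'e', delta=(5-8)*11^3 mod 101 = 47, hash=42+47 mod 101 = 89

Answer: B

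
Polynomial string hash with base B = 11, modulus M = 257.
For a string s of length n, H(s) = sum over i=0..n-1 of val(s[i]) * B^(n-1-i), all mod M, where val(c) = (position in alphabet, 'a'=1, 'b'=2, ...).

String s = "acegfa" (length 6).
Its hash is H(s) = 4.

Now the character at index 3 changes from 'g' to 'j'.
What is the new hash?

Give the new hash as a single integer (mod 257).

Answer: 110

Derivation:
val('g') = 7, val('j') = 10
Position k = 3, exponent = n-1-k = 2
B^2 mod M = 11^2 mod 257 = 121
Delta = (10 - 7) * 121 mod 257 = 106
New hash = (4 + 106) mod 257 = 110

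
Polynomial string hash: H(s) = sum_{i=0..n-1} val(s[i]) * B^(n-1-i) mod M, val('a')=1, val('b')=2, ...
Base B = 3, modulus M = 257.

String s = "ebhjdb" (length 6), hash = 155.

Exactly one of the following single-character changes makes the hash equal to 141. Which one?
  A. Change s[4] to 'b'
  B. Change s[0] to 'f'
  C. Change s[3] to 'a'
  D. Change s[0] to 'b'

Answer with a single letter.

Answer: B

Derivation:
Option A: s[4]='d'->'b', delta=(2-4)*3^1 mod 257 = 251, hash=155+251 mod 257 = 149
Option B: s[0]='e'->'f', delta=(6-5)*3^5 mod 257 = 243, hash=155+243 mod 257 = 141 <-- target
Option C: s[3]='j'->'a', delta=(1-10)*3^2 mod 257 = 176, hash=155+176 mod 257 = 74
Option D: s[0]='e'->'b', delta=(2-5)*3^5 mod 257 = 42, hash=155+42 mod 257 = 197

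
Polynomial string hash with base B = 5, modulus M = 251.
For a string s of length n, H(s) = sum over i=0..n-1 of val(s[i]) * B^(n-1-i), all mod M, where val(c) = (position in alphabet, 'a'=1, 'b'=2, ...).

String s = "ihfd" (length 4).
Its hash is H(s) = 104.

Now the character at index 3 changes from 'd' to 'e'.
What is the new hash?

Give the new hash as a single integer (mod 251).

val('d') = 4, val('e') = 5
Position k = 3, exponent = n-1-k = 0
B^0 mod M = 5^0 mod 251 = 1
Delta = (5 - 4) * 1 mod 251 = 1
New hash = (104 + 1) mod 251 = 105

Answer: 105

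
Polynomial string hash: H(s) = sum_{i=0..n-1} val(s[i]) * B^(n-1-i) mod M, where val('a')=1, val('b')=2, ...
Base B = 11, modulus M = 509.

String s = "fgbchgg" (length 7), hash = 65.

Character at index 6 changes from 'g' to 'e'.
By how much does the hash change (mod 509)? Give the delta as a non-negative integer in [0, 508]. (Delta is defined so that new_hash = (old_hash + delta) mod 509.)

Delta formula: (val(new) - val(old)) * B^(n-1-k) mod M
  val('e') - val('g') = 5 - 7 = -2
  B^(n-1-k) = 11^0 mod 509 = 1
  Delta = -2 * 1 mod 509 = 507

Answer: 507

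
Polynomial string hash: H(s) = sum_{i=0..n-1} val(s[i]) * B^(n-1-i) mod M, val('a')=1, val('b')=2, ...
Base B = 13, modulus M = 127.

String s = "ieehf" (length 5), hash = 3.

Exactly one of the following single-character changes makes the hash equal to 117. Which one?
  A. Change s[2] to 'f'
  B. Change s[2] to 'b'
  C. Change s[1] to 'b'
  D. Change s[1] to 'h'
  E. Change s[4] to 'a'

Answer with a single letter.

Answer: D

Derivation:
Option A: s[2]='e'->'f', delta=(6-5)*13^2 mod 127 = 42, hash=3+42 mod 127 = 45
Option B: s[2]='e'->'b', delta=(2-5)*13^2 mod 127 = 1, hash=3+1 mod 127 = 4
Option C: s[1]='e'->'b', delta=(2-5)*13^3 mod 127 = 13, hash=3+13 mod 127 = 16
Option D: s[1]='e'->'h', delta=(8-5)*13^3 mod 127 = 114, hash=3+114 mod 127 = 117 <-- target
Option E: s[4]='f'->'a', delta=(1-6)*13^0 mod 127 = 122, hash=3+122 mod 127 = 125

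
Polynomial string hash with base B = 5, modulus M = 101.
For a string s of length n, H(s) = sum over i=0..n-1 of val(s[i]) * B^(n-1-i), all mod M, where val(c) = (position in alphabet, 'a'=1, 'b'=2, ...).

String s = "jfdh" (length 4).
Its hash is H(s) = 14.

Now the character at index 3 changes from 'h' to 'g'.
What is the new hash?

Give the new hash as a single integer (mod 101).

Answer: 13

Derivation:
val('h') = 8, val('g') = 7
Position k = 3, exponent = n-1-k = 0
B^0 mod M = 5^0 mod 101 = 1
Delta = (7 - 8) * 1 mod 101 = 100
New hash = (14 + 100) mod 101 = 13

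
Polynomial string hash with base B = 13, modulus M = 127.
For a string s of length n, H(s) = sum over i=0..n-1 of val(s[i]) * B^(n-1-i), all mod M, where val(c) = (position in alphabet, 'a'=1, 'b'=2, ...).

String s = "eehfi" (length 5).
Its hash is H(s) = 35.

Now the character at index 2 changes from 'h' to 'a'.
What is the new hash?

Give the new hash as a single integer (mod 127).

Answer: 122

Derivation:
val('h') = 8, val('a') = 1
Position k = 2, exponent = n-1-k = 2
B^2 mod M = 13^2 mod 127 = 42
Delta = (1 - 8) * 42 mod 127 = 87
New hash = (35 + 87) mod 127 = 122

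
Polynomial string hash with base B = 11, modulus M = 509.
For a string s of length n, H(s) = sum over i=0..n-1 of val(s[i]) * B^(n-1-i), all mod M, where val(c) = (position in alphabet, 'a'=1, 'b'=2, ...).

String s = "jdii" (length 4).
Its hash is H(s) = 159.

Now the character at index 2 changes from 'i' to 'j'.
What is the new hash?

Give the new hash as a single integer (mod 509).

Answer: 170

Derivation:
val('i') = 9, val('j') = 10
Position k = 2, exponent = n-1-k = 1
B^1 mod M = 11^1 mod 509 = 11
Delta = (10 - 9) * 11 mod 509 = 11
New hash = (159 + 11) mod 509 = 170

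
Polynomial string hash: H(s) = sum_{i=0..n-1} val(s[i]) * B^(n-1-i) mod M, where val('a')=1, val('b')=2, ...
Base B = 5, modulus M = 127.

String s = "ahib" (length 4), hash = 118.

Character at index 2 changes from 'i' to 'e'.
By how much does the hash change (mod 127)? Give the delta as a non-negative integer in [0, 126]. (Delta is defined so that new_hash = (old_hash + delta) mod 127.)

Delta formula: (val(new) - val(old)) * B^(n-1-k) mod M
  val('e') - val('i') = 5 - 9 = -4
  B^(n-1-k) = 5^1 mod 127 = 5
  Delta = -4 * 5 mod 127 = 107

Answer: 107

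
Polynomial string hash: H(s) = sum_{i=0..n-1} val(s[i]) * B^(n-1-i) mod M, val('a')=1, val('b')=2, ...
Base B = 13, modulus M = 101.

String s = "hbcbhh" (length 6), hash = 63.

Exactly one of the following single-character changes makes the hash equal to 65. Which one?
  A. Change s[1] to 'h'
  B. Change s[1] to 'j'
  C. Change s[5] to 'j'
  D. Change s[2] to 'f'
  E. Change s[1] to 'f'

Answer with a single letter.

Answer: C

Derivation:
Option A: s[1]='b'->'h', delta=(8-2)*13^4 mod 101 = 70, hash=63+70 mod 101 = 32
Option B: s[1]='b'->'j', delta=(10-2)*13^4 mod 101 = 26, hash=63+26 mod 101 = 89
Option C: s[5]='h'->'j', delta=(10-8)*13^0 mod 101 = 2, hash=63+2 mod 101 = 65 <-- target
Option D: s[2]='c'->'f', delta=(6-3)*13^3 mod 101 = 26, hash=63+26 mod 101 = 89
Option E: s[1]='b'->'f', delta=(6-2)*13^4 mod 101 = 13, hash=63+13 mod 101 = 76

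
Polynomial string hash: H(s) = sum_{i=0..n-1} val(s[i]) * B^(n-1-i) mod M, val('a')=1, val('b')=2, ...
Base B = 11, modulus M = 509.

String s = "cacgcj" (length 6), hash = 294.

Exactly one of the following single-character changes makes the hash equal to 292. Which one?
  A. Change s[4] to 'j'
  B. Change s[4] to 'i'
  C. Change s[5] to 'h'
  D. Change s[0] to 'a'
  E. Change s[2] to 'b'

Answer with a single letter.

Option A: s[4]='c'->'j', delta=(10-3)*11^1 mod 509 = 77, hash=294+77 mod 509 = 371
Option B: s[4]='c'->'i', delta=(9-3)*11^1 mod 509 = 66, hash=294+66 mod 509 = 360
Option C: s[5]='j'->'h', delta=(8-10)*11^0 mod 509 = 507, hash=294+507 mod 509 = 292 <-- target
Option D: s[0]='c'->'a', delta=(1-3)*11^5 mod 509 = 95, hash=294+95 mod 509 = 389
Option E: s[2]='c'->'b', delta=(2-3)*11^3 mod 509 = 196, hash=294+196 mod 509 = 490

Answer: C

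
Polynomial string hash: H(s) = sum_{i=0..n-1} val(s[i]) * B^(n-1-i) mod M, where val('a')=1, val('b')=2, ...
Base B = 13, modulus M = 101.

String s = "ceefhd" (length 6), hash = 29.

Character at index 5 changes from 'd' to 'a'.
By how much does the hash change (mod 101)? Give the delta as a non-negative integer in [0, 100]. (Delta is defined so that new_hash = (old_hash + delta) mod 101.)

Answer: 98

Derivation:
Delta formula: (val(new) - val(old)) * B^(n-1-k) mod M
  val('a') - val('d') = 1 - 4 = -3
  B^(n-1-k) = 13^0 mod 101 = 1
  Delta = -3 * 1 mod 101 = 98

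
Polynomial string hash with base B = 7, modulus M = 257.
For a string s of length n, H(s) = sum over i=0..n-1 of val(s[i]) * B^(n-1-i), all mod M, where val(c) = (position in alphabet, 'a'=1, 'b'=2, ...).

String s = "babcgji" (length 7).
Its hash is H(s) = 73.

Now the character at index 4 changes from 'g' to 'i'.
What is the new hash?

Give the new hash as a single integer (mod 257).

Answer: 171

Derivation:
val('g') = 7, val('i') = 9
Position k = 4, exponent = n-1-k = 2
B^2 mod M = 7^2 mod 257 = 49
Delta = (9 - 7) * 49 mod 257 = 98
New hash = (73 + 98) mod 257 = 171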